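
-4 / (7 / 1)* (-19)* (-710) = -53960 / 7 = -7708.57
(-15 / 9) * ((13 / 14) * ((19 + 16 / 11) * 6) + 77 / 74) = -3276395 / 17094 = -191.67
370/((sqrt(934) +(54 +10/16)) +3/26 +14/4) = 46614672/5317021 -800384* sqrt(934)/5317021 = 4.17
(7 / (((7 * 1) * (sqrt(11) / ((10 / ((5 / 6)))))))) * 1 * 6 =72 * sqrt(11) / 11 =21.71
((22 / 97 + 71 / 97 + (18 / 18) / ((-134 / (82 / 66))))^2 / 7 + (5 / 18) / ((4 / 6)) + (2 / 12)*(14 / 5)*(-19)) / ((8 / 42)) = -43.69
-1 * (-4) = 4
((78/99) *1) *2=52/33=1.58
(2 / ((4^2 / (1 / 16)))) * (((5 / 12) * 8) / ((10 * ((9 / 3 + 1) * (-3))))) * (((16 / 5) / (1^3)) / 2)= -1 / 2880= -0.00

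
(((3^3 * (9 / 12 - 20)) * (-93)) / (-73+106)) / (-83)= -17.65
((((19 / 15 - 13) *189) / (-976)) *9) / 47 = 6237 / 14335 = 0.44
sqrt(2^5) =4*sqrt(2) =5.66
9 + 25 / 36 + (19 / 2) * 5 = 2059 / 36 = 57.19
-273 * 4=-1092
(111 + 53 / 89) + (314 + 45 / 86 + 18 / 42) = 22853553 / 53578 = 426.55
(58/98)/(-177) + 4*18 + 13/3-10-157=-262127/2891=-90.67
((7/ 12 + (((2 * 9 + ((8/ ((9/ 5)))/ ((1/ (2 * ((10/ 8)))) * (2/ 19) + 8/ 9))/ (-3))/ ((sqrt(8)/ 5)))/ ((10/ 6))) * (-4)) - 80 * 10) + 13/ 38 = -182189/ 228 - 9796 * sqrt(2)/ 199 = -868.69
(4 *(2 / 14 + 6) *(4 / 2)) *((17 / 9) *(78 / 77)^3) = 308353344 / 3195731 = 96.49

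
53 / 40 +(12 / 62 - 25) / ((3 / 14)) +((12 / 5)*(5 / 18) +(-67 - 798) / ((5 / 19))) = -4216957 / 1240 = -3400.77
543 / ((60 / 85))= 3077 / 4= 769.25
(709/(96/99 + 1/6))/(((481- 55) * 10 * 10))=7799/532500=0.01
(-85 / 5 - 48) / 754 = -5 / 58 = -0.09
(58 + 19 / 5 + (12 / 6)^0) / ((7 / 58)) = 18212 / 35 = 520.34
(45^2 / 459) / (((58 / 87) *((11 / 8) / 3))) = 2700 / 187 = 14.44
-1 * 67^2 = -4489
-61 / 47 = -1.30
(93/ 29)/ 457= 93/ 13253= 0.01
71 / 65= 1.09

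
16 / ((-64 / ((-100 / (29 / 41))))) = 35.34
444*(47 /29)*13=271284 /29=9354.62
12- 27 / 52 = 597 / 52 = 11.48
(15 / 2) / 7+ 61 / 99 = 2339 / 1386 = 1.69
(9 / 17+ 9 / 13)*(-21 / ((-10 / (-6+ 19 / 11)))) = -26649 / 2431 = -10.96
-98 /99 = -0.99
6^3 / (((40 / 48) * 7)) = 37.03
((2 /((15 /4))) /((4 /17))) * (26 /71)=884 /1065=0.83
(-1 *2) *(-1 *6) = 12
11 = 11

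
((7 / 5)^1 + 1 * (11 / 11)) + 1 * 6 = 42 / 5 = 8.40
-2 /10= -1 /5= -0.20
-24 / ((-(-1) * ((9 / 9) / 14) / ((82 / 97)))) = -284.04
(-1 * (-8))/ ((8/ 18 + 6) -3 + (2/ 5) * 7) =360/ 281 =1.28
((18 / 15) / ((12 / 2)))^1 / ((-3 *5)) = -0.01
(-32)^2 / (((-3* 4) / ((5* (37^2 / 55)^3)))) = -656825960704 / 99825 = -6579774.21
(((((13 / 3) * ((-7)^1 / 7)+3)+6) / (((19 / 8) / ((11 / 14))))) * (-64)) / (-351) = 5632 / 20007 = 0.28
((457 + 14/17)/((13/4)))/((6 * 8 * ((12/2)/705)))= 1829005/5304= 344.84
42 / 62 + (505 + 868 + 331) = 52845 / 31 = 1704.68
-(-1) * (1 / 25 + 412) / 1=10301 / 25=412.04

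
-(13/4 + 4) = -7.25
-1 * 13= -13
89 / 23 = 3.87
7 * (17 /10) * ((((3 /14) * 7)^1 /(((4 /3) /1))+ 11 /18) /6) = 2975 /864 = 3.44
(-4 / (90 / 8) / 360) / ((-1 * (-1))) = -2 / 2025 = -0.00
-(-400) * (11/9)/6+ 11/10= 22297/270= 82.58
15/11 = 1.36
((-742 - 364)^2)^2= 1496306311696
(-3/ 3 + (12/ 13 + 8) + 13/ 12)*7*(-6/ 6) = -9835/ 156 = -63.04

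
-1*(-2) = 2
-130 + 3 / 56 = -7277 / 56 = -129.95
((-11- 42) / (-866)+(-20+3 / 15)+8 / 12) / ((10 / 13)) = -3220711 / 129900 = -24.79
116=116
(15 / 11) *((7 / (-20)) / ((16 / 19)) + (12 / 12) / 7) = -1833 / 4928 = -0.37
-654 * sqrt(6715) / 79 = -678.38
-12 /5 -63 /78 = -417 /130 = -3.21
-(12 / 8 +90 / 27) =-29 / 6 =-4.83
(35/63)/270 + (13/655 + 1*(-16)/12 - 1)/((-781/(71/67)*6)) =605477/234609210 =0.00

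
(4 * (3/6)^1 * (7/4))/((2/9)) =63/4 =15.75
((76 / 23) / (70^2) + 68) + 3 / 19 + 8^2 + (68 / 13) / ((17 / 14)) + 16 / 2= 1005373218 / 6959225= 144.47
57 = 57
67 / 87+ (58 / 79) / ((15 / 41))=31809 / 11455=2.78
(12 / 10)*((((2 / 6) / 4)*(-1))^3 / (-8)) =1 / 11520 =0.00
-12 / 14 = -0.86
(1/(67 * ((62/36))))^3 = 5832/8960030533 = 0.00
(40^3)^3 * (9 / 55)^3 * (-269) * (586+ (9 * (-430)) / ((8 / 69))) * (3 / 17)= 40458409902342144000000 / 22627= 1788058951798388827.51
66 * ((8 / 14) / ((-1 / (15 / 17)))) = -3960 / 119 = -33.28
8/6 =4/3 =1.33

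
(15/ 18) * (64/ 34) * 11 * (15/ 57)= 4400/ 969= 4.54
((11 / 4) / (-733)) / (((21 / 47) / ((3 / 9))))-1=-185233 / 184716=-1.00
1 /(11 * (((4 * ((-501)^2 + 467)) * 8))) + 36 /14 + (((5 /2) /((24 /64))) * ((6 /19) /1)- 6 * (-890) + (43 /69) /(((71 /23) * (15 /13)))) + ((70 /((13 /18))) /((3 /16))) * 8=662235362810590253 /69854309965440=9480.24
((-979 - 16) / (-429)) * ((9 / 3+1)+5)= 20.87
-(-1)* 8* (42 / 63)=16 / 3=5.33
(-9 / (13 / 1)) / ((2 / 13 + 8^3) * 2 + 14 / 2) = -3 / 4469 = -0.00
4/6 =2/3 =0.67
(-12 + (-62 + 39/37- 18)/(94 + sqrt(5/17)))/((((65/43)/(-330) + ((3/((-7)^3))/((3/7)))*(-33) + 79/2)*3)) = -1653902978882/15522447106797 + 67700017*sqrt(85)/15522447106797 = -0.11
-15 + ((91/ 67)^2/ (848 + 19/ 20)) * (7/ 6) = -3429263225/ 228656193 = -15.00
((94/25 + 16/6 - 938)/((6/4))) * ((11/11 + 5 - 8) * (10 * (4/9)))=2235776/405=5520.43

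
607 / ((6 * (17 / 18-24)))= -1821 / 415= -4.39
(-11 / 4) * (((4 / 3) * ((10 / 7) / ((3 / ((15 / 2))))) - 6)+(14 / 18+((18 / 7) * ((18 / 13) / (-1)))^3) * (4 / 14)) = 1816233584 / 47474973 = 38.26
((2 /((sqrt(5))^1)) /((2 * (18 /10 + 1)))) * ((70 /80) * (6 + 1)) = 7 * sqrt(5) /16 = 0.98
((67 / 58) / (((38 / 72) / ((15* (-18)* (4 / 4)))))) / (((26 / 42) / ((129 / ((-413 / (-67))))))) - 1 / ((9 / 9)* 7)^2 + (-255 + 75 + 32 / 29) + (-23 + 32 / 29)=-20178.72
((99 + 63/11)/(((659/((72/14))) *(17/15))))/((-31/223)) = -138723840/26741561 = -5.19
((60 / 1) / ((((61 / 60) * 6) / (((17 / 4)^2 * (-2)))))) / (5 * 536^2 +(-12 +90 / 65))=-281775 / 1139120222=-0.00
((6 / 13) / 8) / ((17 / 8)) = 6 / 221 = 0.03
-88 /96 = -11 /12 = -0.92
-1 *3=-3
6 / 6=1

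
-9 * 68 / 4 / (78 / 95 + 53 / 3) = -43605 / 5269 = -8.28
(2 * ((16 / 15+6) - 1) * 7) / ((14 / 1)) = 91 / 15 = 6.07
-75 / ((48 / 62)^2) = -24025 / 192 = -125.13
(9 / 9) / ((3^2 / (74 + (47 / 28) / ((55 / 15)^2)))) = 251135 / 30492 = 8.24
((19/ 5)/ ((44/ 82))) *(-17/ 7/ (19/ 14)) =-697/ 55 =-12.67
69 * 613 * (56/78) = 394772/13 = 30367.08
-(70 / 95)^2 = -196 / 361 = -0.54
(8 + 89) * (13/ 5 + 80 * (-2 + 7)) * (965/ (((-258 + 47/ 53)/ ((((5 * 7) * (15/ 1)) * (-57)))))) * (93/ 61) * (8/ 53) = 13754666910600/ 13627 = 1009368673.27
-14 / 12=-7 / 6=-1.17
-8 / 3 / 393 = -8 / 1179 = -0.01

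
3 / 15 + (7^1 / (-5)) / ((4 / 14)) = -4.70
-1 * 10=-10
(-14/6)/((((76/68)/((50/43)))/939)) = -1862350/817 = -2279.50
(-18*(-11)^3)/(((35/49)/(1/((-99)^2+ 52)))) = 167706/49265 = 3.40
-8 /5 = -1.60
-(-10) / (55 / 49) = 98 / 11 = 8.91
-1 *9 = -9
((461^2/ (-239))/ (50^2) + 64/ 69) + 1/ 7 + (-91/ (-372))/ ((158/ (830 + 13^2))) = 3196565411461/ 1413526065000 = 2.26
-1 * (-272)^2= -73984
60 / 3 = 20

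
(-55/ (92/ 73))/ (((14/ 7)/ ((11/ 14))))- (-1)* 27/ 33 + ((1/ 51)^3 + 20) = 13807538275/ 3758798736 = 3.67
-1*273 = -273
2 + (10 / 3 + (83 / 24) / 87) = 11219 / 2088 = 5.37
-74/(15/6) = -148/5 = -29.60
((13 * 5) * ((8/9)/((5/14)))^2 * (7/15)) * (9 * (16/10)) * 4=36528128/3375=10823.15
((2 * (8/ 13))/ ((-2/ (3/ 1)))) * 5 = -120/ 13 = -9.23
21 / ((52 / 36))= 189 / 13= 14.54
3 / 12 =1 / 4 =0.25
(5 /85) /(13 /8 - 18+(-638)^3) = -8 /35318396019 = -0.00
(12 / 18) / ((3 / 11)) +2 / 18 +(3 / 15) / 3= 118 / 45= 2.62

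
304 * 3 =912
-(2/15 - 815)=814.87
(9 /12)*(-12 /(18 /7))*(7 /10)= -49 /20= -2.45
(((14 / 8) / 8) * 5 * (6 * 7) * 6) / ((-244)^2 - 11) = 441 / 95240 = 0.00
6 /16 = 3 /8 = 0.38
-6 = -6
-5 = -5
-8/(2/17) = -68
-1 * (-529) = 529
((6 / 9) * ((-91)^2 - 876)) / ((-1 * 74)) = -7405 / 111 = -66.71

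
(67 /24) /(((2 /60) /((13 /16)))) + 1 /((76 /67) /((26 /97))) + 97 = 19495481 /117952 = 165.28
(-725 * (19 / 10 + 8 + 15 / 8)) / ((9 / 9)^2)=-68295 / 8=-8536.88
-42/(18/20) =-140/3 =-46.67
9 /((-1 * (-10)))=9 /10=0.90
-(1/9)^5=-1/59049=-0.00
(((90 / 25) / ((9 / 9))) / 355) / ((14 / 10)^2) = 18 / 3479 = 0.01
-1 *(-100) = 100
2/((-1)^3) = -2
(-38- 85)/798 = -41/266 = -0.15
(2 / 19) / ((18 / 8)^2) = 32 / 1539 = 0.02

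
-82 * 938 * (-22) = 1692152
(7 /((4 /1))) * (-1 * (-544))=952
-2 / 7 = -0.29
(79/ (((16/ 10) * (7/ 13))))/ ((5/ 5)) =5135/ 56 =91.70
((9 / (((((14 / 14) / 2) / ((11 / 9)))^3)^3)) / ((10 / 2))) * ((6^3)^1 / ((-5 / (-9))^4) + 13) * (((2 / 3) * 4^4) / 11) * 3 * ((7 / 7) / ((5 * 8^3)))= 232572.27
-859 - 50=-909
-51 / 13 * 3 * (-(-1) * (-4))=612 / 13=47.08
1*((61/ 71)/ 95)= 61/ 6745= 0.01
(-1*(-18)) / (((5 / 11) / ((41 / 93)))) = 2706 / 155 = 17.46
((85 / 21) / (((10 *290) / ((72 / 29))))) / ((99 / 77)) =34 / 12615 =0.00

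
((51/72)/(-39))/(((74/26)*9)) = -17/23976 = -0.00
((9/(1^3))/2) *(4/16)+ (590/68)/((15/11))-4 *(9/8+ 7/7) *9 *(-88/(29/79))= 217074419/11832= 18346.38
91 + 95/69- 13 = 5477/69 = 79.38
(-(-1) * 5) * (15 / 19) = 3.95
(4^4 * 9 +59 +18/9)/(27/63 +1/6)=19866/5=3973.20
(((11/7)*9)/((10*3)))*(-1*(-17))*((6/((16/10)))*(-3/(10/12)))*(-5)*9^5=894415203/28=31943400.11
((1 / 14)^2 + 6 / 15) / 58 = 397 / 56840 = 0.01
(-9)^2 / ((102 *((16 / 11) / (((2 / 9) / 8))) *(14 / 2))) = 33 / 15232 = 0.00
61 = 61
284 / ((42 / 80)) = 11360 / 21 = 540.95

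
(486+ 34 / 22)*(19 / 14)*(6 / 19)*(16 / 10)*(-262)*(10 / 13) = -67445088 / 1001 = -67377.71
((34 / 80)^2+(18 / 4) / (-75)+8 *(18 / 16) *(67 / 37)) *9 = 8747469 / 59200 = 147.76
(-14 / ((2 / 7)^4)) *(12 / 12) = -2100.88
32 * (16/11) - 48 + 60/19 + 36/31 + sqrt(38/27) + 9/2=sqrt(114)/9 + 95431/12958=8.55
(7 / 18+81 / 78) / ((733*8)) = 167 / 686088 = 0.00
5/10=1/2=0.50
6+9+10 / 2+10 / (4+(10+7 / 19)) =5650 / 273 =20.70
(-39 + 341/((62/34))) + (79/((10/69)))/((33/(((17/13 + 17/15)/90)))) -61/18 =140018321/965250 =145.06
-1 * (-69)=69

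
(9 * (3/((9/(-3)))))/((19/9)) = -81/19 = -4.26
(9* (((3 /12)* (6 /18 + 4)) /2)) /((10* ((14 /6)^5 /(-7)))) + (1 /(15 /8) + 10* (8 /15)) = 3352177 /576240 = 5.82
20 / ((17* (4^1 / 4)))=20 / 17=1.18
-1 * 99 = -99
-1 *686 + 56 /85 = -58254 /85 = -685.34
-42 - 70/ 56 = -173/ 4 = -43.25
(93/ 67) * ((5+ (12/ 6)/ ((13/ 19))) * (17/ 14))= 162843/ 12194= 13.35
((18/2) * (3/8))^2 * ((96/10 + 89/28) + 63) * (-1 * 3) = -23201883/8960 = -2589.50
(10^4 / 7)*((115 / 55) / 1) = 230000 / 77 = 2987.01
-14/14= -1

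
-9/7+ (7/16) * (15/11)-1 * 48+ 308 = 259.31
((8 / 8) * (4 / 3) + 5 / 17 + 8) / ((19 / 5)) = 2455 / 969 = 2.53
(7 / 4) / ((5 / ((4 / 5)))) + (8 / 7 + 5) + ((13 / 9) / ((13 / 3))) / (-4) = 13313 / 2100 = 6.34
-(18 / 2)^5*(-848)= 50073552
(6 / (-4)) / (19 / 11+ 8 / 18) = -297 / 430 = -0.69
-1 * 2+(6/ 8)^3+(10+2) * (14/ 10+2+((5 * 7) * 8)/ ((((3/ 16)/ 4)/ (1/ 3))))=22975253/ 960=23932.56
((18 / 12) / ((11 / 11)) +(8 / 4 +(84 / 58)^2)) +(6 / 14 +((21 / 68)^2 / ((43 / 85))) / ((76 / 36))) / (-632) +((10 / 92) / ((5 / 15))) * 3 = 125032235682979 / 19016470352768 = 6.57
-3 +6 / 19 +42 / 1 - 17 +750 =14674 / 19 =772.32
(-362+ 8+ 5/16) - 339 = -11083/16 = -692.69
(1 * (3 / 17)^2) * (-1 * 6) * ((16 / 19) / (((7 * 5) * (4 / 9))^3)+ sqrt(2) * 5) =-270 * sqrt(2) / 289 - 19683 / 470853250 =-1.32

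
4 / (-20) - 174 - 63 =-1186 / 5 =-237.20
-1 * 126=-126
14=14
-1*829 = -829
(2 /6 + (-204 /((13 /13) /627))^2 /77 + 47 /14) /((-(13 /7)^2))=-62467198493 /1014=-61604732.24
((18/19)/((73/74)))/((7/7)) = 1332/1387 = 0.96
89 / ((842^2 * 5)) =89 / 3544820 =0.00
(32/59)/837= 32/49383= 0.00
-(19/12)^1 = -19/12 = -1.58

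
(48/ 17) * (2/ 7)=96/ 119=0.81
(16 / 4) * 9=36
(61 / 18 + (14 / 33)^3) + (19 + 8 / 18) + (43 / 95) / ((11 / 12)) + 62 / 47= 7933918543 / 320917410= 24.72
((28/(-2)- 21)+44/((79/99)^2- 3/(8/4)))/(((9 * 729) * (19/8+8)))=-11637784/9214550523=-0.00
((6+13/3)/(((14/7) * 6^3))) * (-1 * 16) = -0.38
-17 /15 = -1.13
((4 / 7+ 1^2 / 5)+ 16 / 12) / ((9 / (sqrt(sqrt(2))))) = 221*2^(1 / 4) / 945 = 0.28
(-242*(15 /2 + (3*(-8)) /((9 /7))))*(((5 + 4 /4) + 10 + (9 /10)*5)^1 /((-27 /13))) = -4321031 /162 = -26673.03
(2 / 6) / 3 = 1 / 9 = 0.11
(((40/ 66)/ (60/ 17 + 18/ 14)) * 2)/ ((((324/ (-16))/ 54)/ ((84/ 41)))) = -1066240/ 775269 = -1.38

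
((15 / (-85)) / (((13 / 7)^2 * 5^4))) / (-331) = 147 / 594351875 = 0.00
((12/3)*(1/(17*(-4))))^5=-1/1419857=-0.00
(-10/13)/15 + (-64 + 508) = 17314/39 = 443.95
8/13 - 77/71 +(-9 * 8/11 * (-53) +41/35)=123525448/355355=347.61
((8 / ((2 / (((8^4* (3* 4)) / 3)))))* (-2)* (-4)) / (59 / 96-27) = -50331648 / 2533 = -19870.37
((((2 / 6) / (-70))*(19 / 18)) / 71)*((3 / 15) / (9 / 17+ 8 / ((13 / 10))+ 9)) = -4199 / 4651025400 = -0.00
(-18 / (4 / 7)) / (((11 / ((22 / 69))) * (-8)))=21 / 184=0.11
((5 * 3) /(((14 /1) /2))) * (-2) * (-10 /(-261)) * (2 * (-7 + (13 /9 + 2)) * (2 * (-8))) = -102400 /5481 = -18.68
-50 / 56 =-25 / 28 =-0.89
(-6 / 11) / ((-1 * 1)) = 6 / 11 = 0.55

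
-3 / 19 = -0.16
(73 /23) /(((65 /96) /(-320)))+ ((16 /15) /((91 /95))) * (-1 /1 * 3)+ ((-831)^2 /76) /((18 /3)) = 3501839 /318136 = 11.01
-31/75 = -0.41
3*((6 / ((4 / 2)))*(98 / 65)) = 882 / 65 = 13.57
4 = 4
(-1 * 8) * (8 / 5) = -64 / 5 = -12.80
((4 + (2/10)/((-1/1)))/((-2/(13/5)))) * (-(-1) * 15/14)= -741/140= -5.29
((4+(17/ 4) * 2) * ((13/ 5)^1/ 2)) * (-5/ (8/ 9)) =-2925/ 32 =-91.41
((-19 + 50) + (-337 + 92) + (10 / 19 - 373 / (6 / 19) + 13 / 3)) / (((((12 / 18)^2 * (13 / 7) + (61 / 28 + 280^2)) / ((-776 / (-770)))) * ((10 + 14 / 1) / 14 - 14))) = 258283452 / 177561164759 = 0.00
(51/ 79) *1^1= 51/ 79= 0.65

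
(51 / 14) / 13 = 51 / 182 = 0.28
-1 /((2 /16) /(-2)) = 16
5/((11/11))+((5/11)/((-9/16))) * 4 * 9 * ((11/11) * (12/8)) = -425/11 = -38.64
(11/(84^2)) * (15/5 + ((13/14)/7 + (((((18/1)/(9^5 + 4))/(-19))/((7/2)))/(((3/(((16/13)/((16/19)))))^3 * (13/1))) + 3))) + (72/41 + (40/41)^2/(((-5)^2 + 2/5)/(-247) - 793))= 242017896439952475011317/137162742368812817241312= 1.76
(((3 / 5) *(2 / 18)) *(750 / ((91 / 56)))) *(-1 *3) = -1200 / 13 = -92.31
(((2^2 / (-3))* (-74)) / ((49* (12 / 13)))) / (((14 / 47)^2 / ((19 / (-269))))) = -20188051 / 11625642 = -1.74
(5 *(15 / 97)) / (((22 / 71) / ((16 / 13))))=42600 / 13871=3.07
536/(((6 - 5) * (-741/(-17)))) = 9112/741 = 12.30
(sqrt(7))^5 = 49 * sqrt(7) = 129.64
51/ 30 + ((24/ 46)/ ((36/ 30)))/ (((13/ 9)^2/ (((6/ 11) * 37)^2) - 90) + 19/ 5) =670700526289/ 395703840170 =1.69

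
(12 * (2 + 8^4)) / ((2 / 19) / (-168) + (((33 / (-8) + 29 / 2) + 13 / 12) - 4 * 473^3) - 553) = -52323264 / 450386741353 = -0.00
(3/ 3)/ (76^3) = 1/ 438976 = 0.00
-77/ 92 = -0.84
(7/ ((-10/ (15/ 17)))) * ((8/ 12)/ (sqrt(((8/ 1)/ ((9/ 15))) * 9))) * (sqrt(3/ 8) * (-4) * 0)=0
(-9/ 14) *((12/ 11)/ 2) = -27/ 77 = -0.35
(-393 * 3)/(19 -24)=1179/5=235.80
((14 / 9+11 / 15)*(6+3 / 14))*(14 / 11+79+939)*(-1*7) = -16745122 / 165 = -101485.59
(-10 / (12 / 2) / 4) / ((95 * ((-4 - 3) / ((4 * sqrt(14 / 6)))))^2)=-4 / 113715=-0.00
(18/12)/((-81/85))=-85/54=-1.57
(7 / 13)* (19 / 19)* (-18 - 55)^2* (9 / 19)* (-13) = -335727 / 19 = -17669.84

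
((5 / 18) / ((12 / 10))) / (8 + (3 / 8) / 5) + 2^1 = 17692 / 8721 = 2.03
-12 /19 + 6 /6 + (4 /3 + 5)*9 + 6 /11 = 12104 /209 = 57.91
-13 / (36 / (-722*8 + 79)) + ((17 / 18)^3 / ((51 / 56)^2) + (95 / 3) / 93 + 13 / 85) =142369247407 / 69152940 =2058.76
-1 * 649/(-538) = 649/538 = 1.21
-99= -99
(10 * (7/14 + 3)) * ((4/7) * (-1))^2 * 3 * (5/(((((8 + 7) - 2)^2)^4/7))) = 1200/815730721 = 0.00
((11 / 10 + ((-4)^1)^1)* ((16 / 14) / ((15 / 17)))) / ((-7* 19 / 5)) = 1972 / 13965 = 0.14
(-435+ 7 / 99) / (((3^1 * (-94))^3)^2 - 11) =-43058 / 49788591968591487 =-0.00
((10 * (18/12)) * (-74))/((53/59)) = -65490/53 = -1235.66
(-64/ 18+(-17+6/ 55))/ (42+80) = -10121/ 60390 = -0.17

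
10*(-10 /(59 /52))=-5200 /59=-88.14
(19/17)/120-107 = -218261/2040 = -106.99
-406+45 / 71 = -28781 / 71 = -405.37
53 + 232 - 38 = 247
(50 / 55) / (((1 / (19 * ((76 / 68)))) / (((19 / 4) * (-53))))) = -1817635 / 374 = -4859.99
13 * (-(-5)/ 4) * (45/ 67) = 2925/ 268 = 10.91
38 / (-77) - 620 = -47778 / 77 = -620.49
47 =47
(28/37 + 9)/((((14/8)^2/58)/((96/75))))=10720256/45325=236.52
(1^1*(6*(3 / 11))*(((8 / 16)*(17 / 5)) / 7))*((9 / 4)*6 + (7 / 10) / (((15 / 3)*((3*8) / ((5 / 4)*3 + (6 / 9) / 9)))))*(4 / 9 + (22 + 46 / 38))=24102008723 / 189604800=127.12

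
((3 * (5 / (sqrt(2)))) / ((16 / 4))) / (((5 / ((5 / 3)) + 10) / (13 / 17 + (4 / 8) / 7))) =2985 * sqrt(2) / 24752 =0.17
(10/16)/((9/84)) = 35/6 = 5.83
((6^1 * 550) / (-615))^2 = 48400 / 1681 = 28.79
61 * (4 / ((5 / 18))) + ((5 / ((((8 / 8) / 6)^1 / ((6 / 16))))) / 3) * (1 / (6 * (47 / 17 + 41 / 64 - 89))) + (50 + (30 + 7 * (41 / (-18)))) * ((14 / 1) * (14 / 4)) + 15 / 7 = 4019.26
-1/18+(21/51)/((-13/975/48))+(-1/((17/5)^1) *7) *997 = -63631/18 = -3535.06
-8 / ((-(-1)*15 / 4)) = -32 / 15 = -2.13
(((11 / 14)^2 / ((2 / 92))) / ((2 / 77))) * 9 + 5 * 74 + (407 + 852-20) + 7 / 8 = 641187 / 56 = 11449.77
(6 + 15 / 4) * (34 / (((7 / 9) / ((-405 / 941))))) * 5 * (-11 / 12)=44304975 / 52696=840.77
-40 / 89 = -0.45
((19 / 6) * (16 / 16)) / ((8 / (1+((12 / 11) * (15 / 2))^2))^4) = 86786503926910339 / 5268083859456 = 16474.02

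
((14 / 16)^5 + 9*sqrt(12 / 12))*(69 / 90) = 7169537 / 983040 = 7.29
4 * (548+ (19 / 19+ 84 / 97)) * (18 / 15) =1280088 / 485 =2639.36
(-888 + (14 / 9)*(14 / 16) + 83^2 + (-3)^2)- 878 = 184801 / 36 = 5133.36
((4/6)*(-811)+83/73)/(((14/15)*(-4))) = 590785/4088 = 144.52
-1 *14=-14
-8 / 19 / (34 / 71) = -0.88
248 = 248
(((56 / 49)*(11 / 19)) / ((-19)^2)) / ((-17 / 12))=-0.00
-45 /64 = -0.70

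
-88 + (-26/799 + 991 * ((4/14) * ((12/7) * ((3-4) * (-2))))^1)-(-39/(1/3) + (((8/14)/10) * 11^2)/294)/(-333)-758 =124.39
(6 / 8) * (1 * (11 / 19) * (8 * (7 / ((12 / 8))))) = 308 / 19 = 16.21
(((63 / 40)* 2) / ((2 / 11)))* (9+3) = 2079 / 10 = 207.90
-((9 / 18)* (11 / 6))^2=-121 / 144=-0.84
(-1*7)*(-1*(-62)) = -434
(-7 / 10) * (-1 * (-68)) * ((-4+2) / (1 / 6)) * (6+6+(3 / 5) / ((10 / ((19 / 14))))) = 862614 / 125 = 6900.91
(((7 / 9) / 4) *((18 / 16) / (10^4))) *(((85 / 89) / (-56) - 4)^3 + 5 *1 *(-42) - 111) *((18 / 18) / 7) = -9553251558889 / 7923445497856000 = -0.00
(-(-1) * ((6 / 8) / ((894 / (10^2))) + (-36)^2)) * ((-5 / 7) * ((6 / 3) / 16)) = -1931165 / 16688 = -115.72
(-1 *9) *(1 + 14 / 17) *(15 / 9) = -465 / 17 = -27.35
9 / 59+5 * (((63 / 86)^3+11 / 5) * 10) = 2435683297 / 18763652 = 129.81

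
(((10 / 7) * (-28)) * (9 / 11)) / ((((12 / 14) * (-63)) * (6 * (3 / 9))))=10 / 33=0.30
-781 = -781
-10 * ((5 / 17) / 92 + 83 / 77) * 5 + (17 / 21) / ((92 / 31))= -19431001 / 361284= -53.78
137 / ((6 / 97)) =13289 / 6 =2214.83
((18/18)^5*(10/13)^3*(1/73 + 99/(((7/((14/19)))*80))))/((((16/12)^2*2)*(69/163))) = 0.04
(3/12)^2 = 1/16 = 0.06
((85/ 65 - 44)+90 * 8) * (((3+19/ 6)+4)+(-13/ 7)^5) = -3529428485/ 436982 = -8076.83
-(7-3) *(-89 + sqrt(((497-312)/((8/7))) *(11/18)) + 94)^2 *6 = -(60 + sqrt(14245))^2/6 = -5361.22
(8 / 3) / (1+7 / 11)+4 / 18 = 50 / 27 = 1.85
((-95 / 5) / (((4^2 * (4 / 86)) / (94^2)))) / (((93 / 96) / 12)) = -86628144 / 31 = -2794456.26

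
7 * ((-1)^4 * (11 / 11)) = 7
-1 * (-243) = 243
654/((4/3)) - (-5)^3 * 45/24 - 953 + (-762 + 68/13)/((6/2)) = -149879/312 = -480.38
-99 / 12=-33 / 4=-8.25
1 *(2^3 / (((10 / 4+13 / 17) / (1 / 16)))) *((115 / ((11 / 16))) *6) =62560 / 407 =153.71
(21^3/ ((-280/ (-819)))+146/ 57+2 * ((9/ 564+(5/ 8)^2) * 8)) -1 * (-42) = 2908267933/ 107160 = 27139.49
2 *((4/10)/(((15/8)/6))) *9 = 576/25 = 23.04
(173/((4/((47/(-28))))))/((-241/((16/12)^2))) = 8131/15183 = 0.54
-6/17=-0.35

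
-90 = -90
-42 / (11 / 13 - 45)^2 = -507 / 23534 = -0.02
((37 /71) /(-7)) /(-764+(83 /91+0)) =481 /4930311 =0.00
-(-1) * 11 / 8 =11 / 8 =1.38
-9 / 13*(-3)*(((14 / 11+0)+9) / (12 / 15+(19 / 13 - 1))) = 15255 / 902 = 16.91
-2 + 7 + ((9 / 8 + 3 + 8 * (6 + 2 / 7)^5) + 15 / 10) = 10556066931 / 134456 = 78509.45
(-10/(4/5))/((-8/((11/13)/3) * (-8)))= -275/4992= -0.06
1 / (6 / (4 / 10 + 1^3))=7 / 30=0.23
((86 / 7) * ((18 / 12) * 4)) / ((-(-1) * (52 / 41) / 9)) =523.09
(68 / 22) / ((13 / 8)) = 272 / 143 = 1.90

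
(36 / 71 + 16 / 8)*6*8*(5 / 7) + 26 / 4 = 91901 / 994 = 92.46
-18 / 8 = -9 / 4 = -2.25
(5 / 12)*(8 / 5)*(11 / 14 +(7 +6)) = 193 / 21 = 9.19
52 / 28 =13 / 7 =1.86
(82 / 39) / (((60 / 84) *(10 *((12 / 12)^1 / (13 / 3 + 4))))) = 287 / 117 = 2.45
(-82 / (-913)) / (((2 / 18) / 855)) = 630990 / 913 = 691.12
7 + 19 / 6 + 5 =91 / 6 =15.17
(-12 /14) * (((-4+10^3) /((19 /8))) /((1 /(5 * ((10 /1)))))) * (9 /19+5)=-98378.16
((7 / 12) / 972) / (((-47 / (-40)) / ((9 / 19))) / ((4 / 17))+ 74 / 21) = 490 / 11484747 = 0.00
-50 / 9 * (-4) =22.22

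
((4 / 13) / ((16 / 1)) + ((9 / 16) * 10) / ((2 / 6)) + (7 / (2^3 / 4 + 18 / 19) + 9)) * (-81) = -59535 / 26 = -2289.81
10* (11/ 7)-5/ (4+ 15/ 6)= 1360/ 91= 14.95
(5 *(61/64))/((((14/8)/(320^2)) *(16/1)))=122000/7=17428.57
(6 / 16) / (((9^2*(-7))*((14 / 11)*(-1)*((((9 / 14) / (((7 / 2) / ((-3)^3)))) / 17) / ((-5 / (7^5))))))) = 935 / 1764331632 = 0.00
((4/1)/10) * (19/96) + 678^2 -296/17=459666.67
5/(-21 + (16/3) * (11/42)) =-63/247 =-0.26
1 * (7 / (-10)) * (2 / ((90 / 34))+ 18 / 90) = -301 / 450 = -0.67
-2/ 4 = -1/ 2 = -0.50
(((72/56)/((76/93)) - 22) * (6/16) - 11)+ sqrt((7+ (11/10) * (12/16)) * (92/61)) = -79417/4256+ sqrt(4391390)/610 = -15.22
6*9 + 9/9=55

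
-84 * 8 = -672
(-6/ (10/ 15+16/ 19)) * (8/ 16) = -171/ 86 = -1.99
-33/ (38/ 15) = -495/ 38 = -13.03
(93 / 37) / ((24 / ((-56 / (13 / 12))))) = -2604 / 481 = -5.41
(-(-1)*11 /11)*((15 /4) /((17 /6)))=45 /34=1.32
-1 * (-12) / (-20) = -3 / 5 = -0.60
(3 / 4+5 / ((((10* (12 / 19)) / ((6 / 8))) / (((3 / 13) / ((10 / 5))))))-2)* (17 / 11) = -16711 / 9152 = -1.83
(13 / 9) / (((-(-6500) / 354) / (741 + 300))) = 20473 / 250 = 81.89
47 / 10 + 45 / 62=841 / 155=5.43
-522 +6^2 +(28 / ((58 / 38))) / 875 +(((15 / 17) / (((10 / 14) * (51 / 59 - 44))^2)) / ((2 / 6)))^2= -4271737162263720438661 / 8789961968527203125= -485.98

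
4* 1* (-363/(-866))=1.68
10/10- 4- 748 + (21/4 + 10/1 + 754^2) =2271121/4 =567780.25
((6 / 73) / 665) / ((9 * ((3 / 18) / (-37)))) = -0.00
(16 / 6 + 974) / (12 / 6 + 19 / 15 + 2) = 14650 / 79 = 185.44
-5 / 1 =-5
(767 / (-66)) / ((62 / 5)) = -3835 / 4092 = -0.94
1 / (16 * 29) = 0.00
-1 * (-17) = 17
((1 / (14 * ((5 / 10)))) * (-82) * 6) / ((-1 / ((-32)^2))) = 503808 / 7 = 71972.57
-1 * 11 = -11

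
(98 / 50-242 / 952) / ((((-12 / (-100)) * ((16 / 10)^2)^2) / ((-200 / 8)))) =-317171875 / 5849088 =-54.23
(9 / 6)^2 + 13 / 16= 3.06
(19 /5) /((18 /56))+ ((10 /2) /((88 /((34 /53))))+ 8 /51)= 21435473 /1783980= 12.02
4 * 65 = 260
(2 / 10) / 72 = 1 / 360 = 0.00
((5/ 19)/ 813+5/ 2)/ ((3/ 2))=77245/ 46341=1.67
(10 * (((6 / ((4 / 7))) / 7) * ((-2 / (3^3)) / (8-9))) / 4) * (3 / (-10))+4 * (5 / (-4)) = -61 / 12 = -5.08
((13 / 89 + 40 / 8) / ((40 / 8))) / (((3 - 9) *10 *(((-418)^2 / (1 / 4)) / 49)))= -11221 / 9330261600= -0.00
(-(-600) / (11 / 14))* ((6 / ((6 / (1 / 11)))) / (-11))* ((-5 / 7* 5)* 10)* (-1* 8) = -2400000 / 1331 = -1803.16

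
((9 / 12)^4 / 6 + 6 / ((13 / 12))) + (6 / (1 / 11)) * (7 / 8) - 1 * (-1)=428255 / 6656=64.34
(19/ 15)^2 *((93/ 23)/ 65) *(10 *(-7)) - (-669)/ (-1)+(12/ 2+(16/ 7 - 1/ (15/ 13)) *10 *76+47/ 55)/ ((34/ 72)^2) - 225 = 1979178260768/ 499023525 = 3966.10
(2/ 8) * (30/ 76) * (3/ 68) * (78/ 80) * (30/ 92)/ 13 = 405/ 3803648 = 0.00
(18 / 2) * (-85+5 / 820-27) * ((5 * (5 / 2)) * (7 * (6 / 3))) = -176390.40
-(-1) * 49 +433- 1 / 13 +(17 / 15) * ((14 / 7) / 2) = 94196 / 195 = 483.06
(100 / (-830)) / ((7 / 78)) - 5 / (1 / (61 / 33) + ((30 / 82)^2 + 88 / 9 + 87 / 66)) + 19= 2392754051489 / 138849576761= 17.23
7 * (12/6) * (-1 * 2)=-28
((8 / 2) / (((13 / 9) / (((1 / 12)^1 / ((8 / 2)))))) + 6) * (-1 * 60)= -4725 / 13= -363.46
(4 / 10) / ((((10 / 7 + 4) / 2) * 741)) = 14 / 70395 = 0.00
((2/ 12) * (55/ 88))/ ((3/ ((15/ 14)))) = 25/ 672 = 0.04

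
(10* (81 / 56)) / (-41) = -405 / 1148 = -0.35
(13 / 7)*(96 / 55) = 3.24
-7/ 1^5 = -7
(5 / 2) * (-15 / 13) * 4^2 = -600 / 13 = -46.15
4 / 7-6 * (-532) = 22348 / 7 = 3192.57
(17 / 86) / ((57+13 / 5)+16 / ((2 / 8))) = 85 / 53148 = 0.00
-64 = -64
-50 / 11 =-4.55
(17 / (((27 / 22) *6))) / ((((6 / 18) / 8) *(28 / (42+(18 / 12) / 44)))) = 2329 / 28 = 83.18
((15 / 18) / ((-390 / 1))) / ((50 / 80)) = -0.00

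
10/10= 1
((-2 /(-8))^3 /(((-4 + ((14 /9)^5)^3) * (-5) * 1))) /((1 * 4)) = -205891132094649 /198072999717675043840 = -0.00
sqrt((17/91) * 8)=2 * sqrt(3094)/91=1.22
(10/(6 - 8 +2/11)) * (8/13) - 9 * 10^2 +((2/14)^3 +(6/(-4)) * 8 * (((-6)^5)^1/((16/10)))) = 256020701/4459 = 57416.62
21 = 21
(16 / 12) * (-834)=-1112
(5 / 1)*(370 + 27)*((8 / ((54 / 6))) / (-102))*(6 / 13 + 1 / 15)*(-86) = 785.79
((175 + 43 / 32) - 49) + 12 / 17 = 69659 / 544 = 128.05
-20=-20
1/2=0.50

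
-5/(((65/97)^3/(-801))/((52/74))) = 1462102146/156325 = 9352.96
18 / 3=6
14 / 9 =1.56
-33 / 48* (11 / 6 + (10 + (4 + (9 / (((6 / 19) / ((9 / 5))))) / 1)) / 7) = -3223 / 420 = -7.67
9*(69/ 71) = 621/ 71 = 8.75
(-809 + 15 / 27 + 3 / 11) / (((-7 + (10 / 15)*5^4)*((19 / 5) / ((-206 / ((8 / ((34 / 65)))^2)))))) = 125348837 / 274165320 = 0.46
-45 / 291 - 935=-90710 / 97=-935.15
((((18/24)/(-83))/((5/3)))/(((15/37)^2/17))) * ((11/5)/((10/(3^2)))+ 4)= -6958627/2075000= -3.35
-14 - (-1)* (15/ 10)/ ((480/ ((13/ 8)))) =-35827/ 2560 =-13.99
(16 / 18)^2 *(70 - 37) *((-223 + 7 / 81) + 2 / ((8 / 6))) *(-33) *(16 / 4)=555539072 / 729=762056.34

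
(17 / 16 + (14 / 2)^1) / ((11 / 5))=645 / 176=3.66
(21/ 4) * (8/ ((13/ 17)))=714/ 13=54.92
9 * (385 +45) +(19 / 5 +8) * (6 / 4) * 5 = 7917 / 2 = 3958.50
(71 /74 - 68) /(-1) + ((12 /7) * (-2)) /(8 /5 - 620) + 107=69690489 /400414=174.05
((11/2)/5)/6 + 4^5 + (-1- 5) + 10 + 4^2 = 62651/60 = 1044.18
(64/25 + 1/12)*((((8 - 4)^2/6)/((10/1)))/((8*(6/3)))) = 793/18000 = 0.04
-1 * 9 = -9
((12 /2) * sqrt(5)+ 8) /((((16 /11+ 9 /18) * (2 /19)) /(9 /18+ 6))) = 10868 /43+ 8151 * sqrt(5) /43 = 676.61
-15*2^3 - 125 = -245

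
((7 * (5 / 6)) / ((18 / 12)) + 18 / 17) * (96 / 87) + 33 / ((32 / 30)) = 2583899 / 70992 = 36.40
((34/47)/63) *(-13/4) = -221/5922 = -0.04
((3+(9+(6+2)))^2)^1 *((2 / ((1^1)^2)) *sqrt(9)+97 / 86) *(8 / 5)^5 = 160694272 / 5375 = 29896.61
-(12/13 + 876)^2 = -129960000/169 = -768994.08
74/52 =37/26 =1.42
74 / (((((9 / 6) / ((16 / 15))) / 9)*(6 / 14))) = 16576 / 15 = 1105.07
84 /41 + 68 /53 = 7240 /2173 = 3.33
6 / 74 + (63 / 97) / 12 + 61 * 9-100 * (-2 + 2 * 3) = 2140985 / 14356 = 149.14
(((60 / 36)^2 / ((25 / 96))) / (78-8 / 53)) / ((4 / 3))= 212 / 2063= 0.10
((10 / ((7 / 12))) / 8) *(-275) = -4125 / 7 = -589.29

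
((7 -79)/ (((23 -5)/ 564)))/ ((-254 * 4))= 282/ 127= 2.22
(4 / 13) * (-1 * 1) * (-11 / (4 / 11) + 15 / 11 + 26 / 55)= 6251 / 715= 8.74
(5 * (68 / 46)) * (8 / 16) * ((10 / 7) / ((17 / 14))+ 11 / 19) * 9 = 25515 / 437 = 58.39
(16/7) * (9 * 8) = 1152/7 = 164.57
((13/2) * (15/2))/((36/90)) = 975/8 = 121.88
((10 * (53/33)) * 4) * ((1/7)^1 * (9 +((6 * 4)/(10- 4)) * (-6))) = -10600/77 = -137.66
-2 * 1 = -2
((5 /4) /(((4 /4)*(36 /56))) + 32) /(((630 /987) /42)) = 201019 /90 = 2233.54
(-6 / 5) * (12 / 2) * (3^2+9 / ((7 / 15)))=-203.66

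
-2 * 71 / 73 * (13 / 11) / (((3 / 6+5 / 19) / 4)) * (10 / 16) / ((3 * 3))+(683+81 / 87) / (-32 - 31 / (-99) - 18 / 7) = -103498299544 / 4975710003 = -20.80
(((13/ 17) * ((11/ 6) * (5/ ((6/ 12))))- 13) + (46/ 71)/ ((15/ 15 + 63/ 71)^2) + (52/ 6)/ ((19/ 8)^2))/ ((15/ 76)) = 905139686/ 65247615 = 13.87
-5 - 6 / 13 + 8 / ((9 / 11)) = 505 / 117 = 4.32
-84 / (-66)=14 / 11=1.27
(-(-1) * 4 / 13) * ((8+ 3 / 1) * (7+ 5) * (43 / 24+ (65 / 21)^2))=882662 / 1911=461.88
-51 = -51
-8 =-8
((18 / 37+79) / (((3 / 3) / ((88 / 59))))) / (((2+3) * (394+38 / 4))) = 517616 / 8808405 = 0.06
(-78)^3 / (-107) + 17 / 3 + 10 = 1428685 / 321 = 4450.73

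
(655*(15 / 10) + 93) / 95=2151 / 190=11.32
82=82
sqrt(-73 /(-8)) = sqrt(146) /4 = 3.02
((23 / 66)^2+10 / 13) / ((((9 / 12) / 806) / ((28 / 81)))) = 87558632 / 264627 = 330.88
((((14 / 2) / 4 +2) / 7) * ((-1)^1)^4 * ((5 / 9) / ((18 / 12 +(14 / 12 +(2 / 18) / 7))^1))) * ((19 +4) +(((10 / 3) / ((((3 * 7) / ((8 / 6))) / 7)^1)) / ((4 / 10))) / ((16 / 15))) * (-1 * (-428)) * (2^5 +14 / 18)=752036125 / 18252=41202.94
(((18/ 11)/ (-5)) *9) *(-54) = 8748/ 55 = 159.05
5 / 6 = 0.83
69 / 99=23 / 33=0.70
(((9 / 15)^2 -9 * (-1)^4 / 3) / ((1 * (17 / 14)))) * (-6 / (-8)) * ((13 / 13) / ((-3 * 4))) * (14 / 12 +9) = 1.38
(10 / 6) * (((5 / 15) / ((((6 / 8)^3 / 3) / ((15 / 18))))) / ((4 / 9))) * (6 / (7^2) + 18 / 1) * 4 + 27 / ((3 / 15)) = 296335 / 441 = 671.96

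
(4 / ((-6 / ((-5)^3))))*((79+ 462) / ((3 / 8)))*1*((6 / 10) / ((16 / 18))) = 81150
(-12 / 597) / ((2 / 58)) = -116 / 199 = -0.58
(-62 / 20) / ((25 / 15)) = -93 / 50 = -1.86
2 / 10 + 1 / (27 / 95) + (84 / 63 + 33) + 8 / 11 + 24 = 93227 / 1485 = 62.78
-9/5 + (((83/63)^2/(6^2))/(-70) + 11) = 92010407/10001880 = 9.20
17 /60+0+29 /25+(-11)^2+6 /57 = 698527 /5700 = 122.55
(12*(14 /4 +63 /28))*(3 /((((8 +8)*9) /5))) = 115 /16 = 7.19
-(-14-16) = 30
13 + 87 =100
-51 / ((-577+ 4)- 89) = 51 / 662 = 0.08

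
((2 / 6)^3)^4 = 1 / 531441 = 0.00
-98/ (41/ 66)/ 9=-2156/ 123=-17.53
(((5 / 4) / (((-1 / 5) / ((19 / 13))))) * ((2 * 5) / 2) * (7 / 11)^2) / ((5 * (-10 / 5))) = 23275 / 12584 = 1.85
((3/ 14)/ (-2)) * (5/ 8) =-15/ 224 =-0.07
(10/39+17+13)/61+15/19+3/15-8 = -1472314/226005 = -6.51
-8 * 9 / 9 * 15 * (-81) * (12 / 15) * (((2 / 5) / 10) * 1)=7776 / 25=311.04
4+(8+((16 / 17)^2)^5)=25291438433164 / 2015993900449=12.55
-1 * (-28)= 28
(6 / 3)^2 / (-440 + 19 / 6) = -24 / 2621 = -0.01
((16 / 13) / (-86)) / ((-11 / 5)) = 40 / 6149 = 0.01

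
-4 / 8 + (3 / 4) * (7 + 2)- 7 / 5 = 97 / 20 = 4.85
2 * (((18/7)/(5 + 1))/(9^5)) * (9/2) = 1/15309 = 0.00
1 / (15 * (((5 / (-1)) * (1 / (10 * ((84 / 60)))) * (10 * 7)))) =-0.00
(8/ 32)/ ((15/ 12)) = 0.20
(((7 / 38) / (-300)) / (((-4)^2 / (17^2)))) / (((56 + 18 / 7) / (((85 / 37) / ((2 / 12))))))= -240737 / 92233600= -0.00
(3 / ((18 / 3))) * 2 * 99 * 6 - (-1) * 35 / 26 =15479 / 26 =595.35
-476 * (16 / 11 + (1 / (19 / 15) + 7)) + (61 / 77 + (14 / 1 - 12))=-584849 / 133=-4397.36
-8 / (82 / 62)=-248 / 41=-6.05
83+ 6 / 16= 667 / 8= 83.38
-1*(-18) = 18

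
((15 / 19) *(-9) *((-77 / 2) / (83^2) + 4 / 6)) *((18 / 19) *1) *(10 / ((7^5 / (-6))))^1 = 663997500 / 41797815703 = 0.02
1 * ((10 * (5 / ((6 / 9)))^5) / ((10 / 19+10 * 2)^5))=12380495 / 190102016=0.07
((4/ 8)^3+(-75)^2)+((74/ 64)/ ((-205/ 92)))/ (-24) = 221405771/ 39360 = 5625.15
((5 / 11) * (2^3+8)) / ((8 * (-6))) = -5 / 33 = -0.15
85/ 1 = 85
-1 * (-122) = 122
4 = 4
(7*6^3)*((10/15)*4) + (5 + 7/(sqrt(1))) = 4044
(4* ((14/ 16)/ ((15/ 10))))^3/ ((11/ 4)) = 4.62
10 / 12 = 5 / 6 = 0.83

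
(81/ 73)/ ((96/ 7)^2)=0.01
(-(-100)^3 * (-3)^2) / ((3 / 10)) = 30000000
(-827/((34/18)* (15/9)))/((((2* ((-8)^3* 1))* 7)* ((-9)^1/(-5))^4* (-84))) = -103375/2487324672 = -0.00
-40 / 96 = -5 / 12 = -0.42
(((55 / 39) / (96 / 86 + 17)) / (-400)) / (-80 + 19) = 473 / 148259280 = 0.00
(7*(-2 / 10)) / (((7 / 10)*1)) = -2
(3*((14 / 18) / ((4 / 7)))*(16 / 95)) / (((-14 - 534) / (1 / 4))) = -49 / 156180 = -0.00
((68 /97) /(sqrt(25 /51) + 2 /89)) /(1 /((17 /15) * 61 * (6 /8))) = -160036062 /95943185 + 139639309 * sqrt(51) /19188637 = 50.30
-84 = -84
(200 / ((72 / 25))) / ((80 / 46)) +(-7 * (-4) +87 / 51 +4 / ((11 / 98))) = 1417393 / 13464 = 105.27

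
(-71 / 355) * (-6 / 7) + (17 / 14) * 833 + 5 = 71167 / 70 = 1016.67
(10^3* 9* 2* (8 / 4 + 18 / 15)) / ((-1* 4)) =-14400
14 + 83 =97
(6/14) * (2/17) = 6/119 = 0.05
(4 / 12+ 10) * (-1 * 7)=-217 / 3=-72.33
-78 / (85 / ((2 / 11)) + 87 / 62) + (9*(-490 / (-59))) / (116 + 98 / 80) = 105289349 / 223411052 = 0.47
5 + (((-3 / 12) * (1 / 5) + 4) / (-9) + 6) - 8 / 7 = 11867 / 1260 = 9.42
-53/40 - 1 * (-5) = 147/40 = 3.68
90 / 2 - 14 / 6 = 128 / 3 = 42.67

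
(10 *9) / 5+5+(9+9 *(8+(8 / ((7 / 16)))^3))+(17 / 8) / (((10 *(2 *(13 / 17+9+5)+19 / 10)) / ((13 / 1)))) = 62176310647 / 1127784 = 55131.40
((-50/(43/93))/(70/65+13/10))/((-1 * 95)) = 40300/84151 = 0.48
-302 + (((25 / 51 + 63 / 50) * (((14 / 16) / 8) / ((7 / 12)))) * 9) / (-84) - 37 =-129104589 / 380800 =-339.04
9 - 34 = -25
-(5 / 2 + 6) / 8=-17 / 16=-1.06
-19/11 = -1.73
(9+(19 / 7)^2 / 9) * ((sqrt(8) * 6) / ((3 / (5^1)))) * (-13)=-1125800 * sqrt(2) / 441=-3610.25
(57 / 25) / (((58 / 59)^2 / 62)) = 6150927 / 42050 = 146.28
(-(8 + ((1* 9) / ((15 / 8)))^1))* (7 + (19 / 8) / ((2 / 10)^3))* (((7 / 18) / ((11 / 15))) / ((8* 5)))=-1547 / 30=-51.57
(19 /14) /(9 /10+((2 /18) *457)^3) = 69255 /6681125437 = 0.00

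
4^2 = 16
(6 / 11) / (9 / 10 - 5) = -60 / 451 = -0.13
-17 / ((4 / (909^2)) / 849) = -11925713673 / 4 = -2981428418.25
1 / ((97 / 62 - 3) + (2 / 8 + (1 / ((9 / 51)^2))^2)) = 10044 / 10344697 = 0.00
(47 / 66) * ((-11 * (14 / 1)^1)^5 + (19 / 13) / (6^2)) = -1905229578155011 / 30888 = -61681869274.64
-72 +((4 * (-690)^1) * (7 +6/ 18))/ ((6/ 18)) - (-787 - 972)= -59033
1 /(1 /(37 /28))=37 /28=1.32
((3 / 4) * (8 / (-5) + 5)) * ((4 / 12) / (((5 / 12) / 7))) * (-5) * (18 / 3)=-2142 / 5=-428.40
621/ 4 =155.25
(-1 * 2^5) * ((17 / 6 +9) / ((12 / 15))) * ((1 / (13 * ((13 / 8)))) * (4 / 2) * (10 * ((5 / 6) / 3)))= -568000 / 4563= -124.48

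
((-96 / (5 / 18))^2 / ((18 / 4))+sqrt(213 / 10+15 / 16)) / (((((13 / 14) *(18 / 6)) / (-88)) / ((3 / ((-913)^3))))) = 0.00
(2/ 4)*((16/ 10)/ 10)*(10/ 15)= 4/ 75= 0.05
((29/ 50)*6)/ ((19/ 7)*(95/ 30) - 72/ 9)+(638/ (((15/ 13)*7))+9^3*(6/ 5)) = 12595234/ 13125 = 959.64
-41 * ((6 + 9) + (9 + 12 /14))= -7134 /7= -1019.14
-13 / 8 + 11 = 9.38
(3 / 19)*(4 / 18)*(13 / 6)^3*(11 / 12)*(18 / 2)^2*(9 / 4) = 72501 / 1216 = 59.62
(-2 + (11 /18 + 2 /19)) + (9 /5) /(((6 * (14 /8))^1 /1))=-13313 /11970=-1.11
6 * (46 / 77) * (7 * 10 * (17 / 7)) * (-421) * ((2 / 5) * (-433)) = 3421275024 / 77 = 44432143.17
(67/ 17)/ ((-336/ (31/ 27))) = -0.01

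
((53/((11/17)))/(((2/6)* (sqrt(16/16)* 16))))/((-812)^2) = 2703/116044544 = 0.00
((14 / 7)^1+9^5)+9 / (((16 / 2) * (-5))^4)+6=151185920009 / 2560000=59057.00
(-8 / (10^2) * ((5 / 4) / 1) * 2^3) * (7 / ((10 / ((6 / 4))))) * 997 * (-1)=20937 / 25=837.48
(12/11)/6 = 2/11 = 0.18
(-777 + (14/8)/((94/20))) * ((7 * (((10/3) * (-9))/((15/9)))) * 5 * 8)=3914203.40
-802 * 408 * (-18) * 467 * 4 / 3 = 3667436928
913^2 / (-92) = -833569 / 92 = -9060.53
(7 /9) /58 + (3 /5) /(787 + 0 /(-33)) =29111 /2054070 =0.01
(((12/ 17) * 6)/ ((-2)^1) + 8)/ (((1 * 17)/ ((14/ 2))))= 700/ 289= 2.42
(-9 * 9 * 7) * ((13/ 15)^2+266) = -151247.88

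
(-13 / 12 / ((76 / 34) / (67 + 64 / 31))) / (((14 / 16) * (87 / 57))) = -473161 / 18879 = -25.06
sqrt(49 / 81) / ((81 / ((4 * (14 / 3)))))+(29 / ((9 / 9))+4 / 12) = 64544 / 2187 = 29.51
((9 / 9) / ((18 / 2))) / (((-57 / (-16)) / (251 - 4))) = 208 / 27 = 7.70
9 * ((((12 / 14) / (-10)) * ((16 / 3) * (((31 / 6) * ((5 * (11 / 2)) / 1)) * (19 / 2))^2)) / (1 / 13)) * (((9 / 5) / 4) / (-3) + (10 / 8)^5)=-8107564932181 / 28672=-282769424.25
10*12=120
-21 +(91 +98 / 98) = 71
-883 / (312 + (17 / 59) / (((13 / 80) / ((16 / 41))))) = -27767701 / 9833224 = -2.82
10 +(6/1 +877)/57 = 1453/57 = 25.49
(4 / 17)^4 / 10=128 / 417605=0.00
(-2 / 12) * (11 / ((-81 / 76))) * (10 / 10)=418 / 243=1.72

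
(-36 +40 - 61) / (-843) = 0.07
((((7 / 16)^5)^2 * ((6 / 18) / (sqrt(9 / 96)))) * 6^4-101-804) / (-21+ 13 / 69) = 62445 / 1436-175417129629 * sqrt(6) / 24670292148224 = 43.47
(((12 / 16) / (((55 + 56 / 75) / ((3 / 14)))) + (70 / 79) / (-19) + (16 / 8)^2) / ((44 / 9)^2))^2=12683370740306456350161 / 462922702196248825839616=0.03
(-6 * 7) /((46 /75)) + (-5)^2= -1000 /23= -43.48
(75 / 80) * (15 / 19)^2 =3375 / 5776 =0.58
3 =3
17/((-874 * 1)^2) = 17/763876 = 0.00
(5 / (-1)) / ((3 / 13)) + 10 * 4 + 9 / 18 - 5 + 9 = 137 / 6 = 22.83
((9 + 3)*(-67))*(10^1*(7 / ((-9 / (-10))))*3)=-187600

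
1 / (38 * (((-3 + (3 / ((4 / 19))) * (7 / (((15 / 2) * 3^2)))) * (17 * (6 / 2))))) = -15 / 44251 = -0.00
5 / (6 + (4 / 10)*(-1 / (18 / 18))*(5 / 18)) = 45 / 53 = 0.85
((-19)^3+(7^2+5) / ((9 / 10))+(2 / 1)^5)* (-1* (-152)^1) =-1028584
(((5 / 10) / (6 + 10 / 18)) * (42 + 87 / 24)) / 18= 365 / 1888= 0.19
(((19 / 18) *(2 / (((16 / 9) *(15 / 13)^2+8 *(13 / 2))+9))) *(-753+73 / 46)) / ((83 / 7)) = -776917505 / 367982658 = -2.11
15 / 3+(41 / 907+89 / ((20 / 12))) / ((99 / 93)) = 751079 / 13605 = 55.21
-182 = -182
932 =932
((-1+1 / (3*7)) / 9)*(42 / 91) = -40 / 819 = -0.05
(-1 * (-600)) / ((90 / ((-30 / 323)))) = -200 / 323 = -0.62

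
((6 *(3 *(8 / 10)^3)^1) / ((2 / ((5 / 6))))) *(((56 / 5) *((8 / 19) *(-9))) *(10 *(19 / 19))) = -774144 / 475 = -1629.78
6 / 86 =0.07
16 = 16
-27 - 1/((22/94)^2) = -5476/121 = -45.26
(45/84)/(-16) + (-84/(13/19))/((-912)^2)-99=-8218999/82992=-99.03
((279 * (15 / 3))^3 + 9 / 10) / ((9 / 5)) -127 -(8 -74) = 3016338629 / 2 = 1508169314.50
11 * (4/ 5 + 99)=5489/ 5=1097.80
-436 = -436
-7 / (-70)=1 / 10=0.10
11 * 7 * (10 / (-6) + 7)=1232 / 3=410.67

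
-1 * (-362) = 362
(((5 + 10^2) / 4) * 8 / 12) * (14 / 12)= 245 / 12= 20.42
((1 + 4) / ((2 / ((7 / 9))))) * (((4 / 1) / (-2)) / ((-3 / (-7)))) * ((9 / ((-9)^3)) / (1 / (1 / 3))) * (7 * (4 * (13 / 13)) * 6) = 13720 / 2187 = 6.27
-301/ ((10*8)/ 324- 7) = 24381/ 547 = 44.57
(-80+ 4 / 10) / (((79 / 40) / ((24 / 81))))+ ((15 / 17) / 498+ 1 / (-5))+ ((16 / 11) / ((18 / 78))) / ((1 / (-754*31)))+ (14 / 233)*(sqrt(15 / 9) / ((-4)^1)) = -48778537455451 / 331062930 - 7*sqrt(15) / 1398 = -147339.19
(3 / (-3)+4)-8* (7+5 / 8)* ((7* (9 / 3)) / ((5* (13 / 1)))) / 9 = 158 / 195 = 0.81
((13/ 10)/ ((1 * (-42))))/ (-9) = 13/ 3780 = 0.00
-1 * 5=-5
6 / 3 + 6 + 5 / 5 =9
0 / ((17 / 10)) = 0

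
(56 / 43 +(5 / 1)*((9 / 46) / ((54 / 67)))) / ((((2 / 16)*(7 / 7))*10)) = 29861 / 14835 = 2.01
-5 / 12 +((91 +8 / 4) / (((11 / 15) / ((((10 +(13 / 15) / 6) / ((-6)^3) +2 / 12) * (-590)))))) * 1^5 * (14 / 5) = -7448269 / 297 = -25078.35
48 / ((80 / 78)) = 234 / 5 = 46.80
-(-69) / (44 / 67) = 4623 / 44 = 105.07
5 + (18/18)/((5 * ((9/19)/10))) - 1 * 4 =47/9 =5.22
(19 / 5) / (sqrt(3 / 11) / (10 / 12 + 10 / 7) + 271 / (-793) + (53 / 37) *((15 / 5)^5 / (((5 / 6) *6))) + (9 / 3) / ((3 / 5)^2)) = 226840841191297047 / 4632753931470361223-117475911796698 *sqrt(33) / 4632753931470361223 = 0.05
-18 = -18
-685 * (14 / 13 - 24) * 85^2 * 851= 1255088201750 / 13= 96545246288.46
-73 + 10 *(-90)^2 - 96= 80831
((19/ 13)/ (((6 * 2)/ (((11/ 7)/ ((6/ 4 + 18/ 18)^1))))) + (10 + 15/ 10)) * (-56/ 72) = -15802/ 1755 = -9.00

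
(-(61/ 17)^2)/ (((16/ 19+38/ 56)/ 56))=-110856032/ 233801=-474.15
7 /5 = 1.40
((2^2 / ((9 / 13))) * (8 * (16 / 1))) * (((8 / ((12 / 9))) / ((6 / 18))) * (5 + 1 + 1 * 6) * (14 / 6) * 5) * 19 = 35409920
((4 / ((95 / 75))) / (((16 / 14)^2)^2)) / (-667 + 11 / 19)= -36015 / 12965888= -0.00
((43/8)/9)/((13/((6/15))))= 43/2340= 0.02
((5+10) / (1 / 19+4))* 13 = 3705 / 77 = 48.12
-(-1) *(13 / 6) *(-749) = -9737 / 6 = -1622.83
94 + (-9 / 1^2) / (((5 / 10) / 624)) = -11138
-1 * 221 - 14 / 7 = -223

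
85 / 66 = 1.29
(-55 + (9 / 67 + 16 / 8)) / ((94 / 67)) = -1771 / 47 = -37.68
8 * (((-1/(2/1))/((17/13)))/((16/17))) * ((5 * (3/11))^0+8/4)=-9.75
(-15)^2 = 225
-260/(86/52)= -6760/43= -157.21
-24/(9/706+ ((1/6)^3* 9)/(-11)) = -2236608/835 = -2678.57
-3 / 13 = -0.23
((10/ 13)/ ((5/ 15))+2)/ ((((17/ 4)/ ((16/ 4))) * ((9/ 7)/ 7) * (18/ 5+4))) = 109760/ 37791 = 2.90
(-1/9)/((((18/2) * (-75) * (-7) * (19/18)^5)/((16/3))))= -41472/433317325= -0.00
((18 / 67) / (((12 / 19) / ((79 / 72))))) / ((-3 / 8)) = -1501 / 1206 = -1.24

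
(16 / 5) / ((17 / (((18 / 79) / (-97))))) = -288 / 651355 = -0.00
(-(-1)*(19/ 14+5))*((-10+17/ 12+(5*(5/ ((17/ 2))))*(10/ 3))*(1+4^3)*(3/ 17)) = 1440465/ 16184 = 89.01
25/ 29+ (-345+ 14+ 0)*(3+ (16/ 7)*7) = -182356/ 29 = -6288.14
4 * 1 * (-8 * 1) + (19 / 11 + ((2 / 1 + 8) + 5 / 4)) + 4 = -661 / 44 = -15.02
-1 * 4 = -4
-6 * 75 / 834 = -75 / 139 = -0.54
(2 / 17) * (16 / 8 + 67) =138 / 17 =8.12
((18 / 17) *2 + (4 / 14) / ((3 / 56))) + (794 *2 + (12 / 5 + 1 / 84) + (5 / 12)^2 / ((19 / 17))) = 2601445823 / 1627920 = 1598.02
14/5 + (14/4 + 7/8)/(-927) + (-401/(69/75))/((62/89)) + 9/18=-16454730743/26438040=-622.39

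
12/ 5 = 2.40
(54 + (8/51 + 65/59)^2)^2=253272381967398049/81976382754561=3089.58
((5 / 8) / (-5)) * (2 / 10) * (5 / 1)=-1 / 8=-0.12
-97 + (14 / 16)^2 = -6159 / 64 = -96.23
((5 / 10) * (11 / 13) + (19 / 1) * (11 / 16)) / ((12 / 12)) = 2805 / 208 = 13.49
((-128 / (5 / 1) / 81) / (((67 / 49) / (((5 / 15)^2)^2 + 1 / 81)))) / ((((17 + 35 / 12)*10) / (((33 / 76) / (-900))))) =17248 / 1247602854375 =0.00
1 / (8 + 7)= 1 / 15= 0.07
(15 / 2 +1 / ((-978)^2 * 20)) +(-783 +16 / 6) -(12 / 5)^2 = -778.59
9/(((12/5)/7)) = 26.25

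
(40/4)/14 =5/7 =0.71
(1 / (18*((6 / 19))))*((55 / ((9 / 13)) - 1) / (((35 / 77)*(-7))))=-73777 / 17010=-4.34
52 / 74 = 26 / 37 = 0.70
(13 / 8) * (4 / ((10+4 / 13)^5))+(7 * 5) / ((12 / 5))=3780364780027 / 259224020544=14.58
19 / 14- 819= -817.64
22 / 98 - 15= -724 / 49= -14.78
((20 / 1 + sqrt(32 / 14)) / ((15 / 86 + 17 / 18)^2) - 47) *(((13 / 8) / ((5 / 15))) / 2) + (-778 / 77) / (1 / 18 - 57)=-17861930743929 / 236761109200 + 5840991 *sqrt(7) / 5249692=-72.50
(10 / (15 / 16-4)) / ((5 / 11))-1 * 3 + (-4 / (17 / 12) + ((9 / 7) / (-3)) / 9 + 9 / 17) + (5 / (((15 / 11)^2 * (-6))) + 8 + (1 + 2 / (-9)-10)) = -3192773 / 224910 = -14.20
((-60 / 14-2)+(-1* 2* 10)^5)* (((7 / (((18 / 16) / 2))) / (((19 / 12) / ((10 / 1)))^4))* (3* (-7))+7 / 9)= 1560674450414105876 / 1172889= 1330624168539.48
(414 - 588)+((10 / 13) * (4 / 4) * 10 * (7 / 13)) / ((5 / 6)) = -28566 / 169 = -169.03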